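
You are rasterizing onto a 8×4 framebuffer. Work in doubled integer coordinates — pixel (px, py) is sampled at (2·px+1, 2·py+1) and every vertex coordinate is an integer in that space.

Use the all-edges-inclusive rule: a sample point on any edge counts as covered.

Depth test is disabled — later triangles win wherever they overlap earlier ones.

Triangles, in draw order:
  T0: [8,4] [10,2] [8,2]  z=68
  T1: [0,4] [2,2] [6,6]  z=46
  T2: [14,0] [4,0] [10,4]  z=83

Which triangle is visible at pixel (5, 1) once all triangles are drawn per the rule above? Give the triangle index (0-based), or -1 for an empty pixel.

T0:
  2·area = 4  (B↔C swapped to make it positive)
  edge (8, 4)→(8, 2): d=(0,-2) inclusive
  edge (8, 2)→(10, 2): d=(2,0) inclusive
  edge (10, 2)→(8, 4): d=(-2,2) inclusive
    (5,0)@(11, 1): e=[6,-2,0] → ·  [on edge]
    (4,1)@(9, 3): e=[2,2,0] → #  [on edge]
    (5,1)@(11, 3): e=[6,2,-4] → ·
    (3,2)@(7, 5): e=[-2,6,0] → ·  [on edge]
    (4,2)@(9, 5): e=[2,6,-4] → ·
    (2,3)@(5, 7): e=[-6,10,0] → ·  [on edge]
  covered (1 px):
    · · · · · · · ·
    · · · · # · · ·
    · · · · · · · ·
    · · · · · · · ·
T1:
  2·area = 16
  edge (0, 4)→(2, 2): d=(2,-2) inclusive
  edge (2, 2)→(6, 6): d=(4,4) inclusive
  edge (6, 6)→(0, 4): d=(-6,-2) inclusive
    (0,0)@(1, 1): e=[-4,0,20] → ·  [on edge]
    (1,0)@(3, 1): e=[0,-8,24] → ·  [on edge]
    (0,1)@(1, 3): e=[0,8,8] → #  [on edge]
    (1,1)@(3, 3): e=[4,0,12] → #  [on edge]
    (2,1)@(5, 3): e=[8,-8,16] → ·
    (0,2)@(1, 5): e=[4,16,-4] → ·
    (1,2)@(3, 5): e=[8,8,0] → #  [on edge]
    (2,2)@(5, 5): e=[12,0,4] → #  [on edge]
    (3,2)@(7, 5): e=[16,-8,8] → ·
    (1,3)@(3, 7): e=[12,16,-12] → ·
    (2,3)@(5, 7): e=[16,8,-8] → ·
    (3,3)@(7, 7): e=[20,0,-4] → ·  [on edge]
    (4,3)@(9, 7): e=[24,-8,0] → ·  [on edge]
  covered (4 px):
    · · · · · · · ·
    # # · · · · · ·
    · # # · · · · ·
    · · · · · · · ·
T2:
  2·area = 40  (B↔C swapped to make it positive)
  edge (14, 0)→(10, 4): d=(-4,4) inclusive
  edge (10, 4)→(4, 0): d=(-6,-4) inclusive
  edge (4, 0)→(14, 0): d=(10,0) inclusive
    (3,0)@(7, 1): e=[24,6,10] → #
    (4,0)@(9, 1): e=[16,14,10] → #
    (5,0)@(11, 1): e=[8,22,10] → #
    (6,0)@(13, 1): e=[0,30,10] → #  [on edge]
    (7,0)@(15, 1): e=[-8,38,10] → ·
    (3,1)@(7, 3): e=[16,-6,30] → ·
    (4,1)@(9, 3): e=[8,2,30] → #
    (5,1)@(11, 3): e=[0,10,30] → #  [on edge]
    (6,1)@(13, 3): e=[-8,18,30] → ·
    (4,2)@(9, 5): e=[0,-10,50] → ·  [on edge]
    (5,2)@(11, 5): e=[-8,-2,50] → ·
    (3,3)@(7, 7): e=[0,-30,70] → ·  [on edge]
  covered (6 px):
    · · · # # # # ·
    · · · · # # · ·
    · · · · · · · ·
    · · · · · · · ·

Z-buffer (winner per pixel, '.' = empty):
  . . . 2 2 2 2 .
  1 1 . . 2 2 . .
  . 1 1 . . . . .
  . . . . . . . .

Result: 2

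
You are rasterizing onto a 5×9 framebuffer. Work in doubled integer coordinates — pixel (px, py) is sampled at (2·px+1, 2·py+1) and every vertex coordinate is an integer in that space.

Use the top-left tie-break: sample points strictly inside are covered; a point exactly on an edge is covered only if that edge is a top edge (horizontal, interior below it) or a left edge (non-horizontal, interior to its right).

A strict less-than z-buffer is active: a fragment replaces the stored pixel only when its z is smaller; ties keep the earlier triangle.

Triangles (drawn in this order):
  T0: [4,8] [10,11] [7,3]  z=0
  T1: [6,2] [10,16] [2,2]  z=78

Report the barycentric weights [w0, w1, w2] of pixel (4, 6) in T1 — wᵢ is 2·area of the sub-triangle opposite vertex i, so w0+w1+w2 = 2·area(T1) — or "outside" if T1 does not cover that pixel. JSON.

T0:
  2·area = 39  (B↔C swapped to make it positive)
  edge (4, 8)→(7, 3): d=(3,-5) top-left  bias=+0
  edge (7, 3)→(10, 11): d=(3,8) right/bottom  bias=-1
  edge (10, 11)→(4, 8): d=(-6,-3) top-left  bias=+0
    (3,1)@(7, 3): e=[0,0,39] → ·  [on edge]
    (3,2)@(7, 5): e=[6,6,27] → █
    (4,2)@(9, 5): e=[16,-10,33] → ·
    (2,3)@(5, 7): e=[2,28,9] → █
    (4,3)@(9, 7): e=[22,-4,21] → ·
    (2,4)@(5, 9): e=[8,34,-3] → ·
    (3,4)@(7, 9): e=[18,18,3] → █
    (4,4)@(9, 9): e=[28,2,9] → █
    (3,5)@(7, 11): e=[24,24,-9] → ·
    (4,5)@(9, 11): e=[34,8,-3] → ·
    (0,6)@(1, 13): e=[0,78,-39] → ·  [on edge]
  covered (5 px):
    · · · · ·
    · · · · ·
    · · · █ ·
    · · █ █ ·
    · · · █ █
    · · · · ·
    · · · · ·
    · · · · ·
    · · · · ·
T1:
  2·area = 56
  edge (6, 2)→(10, 16): d=(4,14) right/bottom  bias=-1
  edge (10, 16)→(2, 2): d=(-8,-14) top-left  bias=+0
  edge (2, 2)→(6, 2): d=(4,0) top-left  bias=+0
    (1,1)@(3, 3): e=[46,6,4] → █
    (2,1)@(5, 3): e=[18,34,4] → █
    (3,1)@(7, 3): e=[-10,62,4] → ·
    (1,2)@(3, 5): e=[54,-10,12] → ·
    (2,2)@(5, 5): e=[26,18,12] → █
    (3,2)@(7, 5): e=[-2,46,12] → ·
    (2,3)@(5, 7): e=[34,2,20] → █
    (3,3)@(7, 7): e=[6,30,20] → █
    (4,3)@(9, 7): e=[-22,58,20] → ·
    (2,4)@(5, 9): e=[42,-14,28] → ·
    (3,4)@(7, 9): e=[14,14,28] → █
    (4,4)@(9, 9): e=[-14,42,28] → ·
  covered (7 px):
    · · · · ·
    · █ █ · ·
    · · █ · ·
    · · █ █ ·
    · · · █ ·
    · · · · ·
    · · · · █
    · · · · ·
    · · · · ·

Final: [10,44,2]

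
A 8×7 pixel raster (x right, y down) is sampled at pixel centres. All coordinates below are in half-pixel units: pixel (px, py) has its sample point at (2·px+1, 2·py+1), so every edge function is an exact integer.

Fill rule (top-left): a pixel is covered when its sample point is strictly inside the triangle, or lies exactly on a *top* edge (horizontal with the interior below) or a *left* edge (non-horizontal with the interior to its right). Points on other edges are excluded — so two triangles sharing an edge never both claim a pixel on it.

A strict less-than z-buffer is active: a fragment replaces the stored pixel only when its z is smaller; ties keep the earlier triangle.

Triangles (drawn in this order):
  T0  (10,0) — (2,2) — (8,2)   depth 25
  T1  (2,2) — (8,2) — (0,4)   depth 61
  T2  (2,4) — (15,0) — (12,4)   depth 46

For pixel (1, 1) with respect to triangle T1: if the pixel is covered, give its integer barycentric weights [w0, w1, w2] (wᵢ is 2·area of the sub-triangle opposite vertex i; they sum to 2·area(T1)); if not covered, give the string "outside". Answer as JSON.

T0:
  2·area = 12  (B↔C swapped to make it positive)
  edge (10, 0)→(8, 2): d=(-2,2) right/bottom  bias=-1
  edge (8, 2)→(2, 2): d=(-6,0) right/bottom  bias=-1
  edge (2, 2)→(10, 0): d=(8,-2) top-left  bias=+0
    (3,0)@(7, 1): e=[4,6,2] → X
    (4,0)@(9, 1): e=[0,6,6] → .  [on edge]
    (3,1)@(7, 3): e=[0,-6,18] → .  [on edge]
    (2,2)@(5, 5): e=[0,-18,30] → .  [on edge]
    (1,3)@(3, 7): e=[0,-30,42] → .  [on edge]
    (0,4)@(1, 9): e=[0,-42,54] → .  [on edge]
  covered (1 px):
    . . . X . . . .
    . . . . . . . .
    . . . . . . . .
    . . . . . . . .
    . . . . . . . .
    . . . . . . . .
    . . . . . . . .
T1:
  2·area = 12
  edge (2, 2)→(8, 2): d=(6,0) top-left  bias=+0
  edge (8, 2)→(0, 4): d=(-8,2) right/bottom  bias=-1
  edge (0, 4)→(2, 2): d=(2,-2) top-left  bias=+0
    (1,0)@(3, 1): e=[-6,18,0] → .  [on edge]
    (0,1)@(1, 3): e=[6,6,0] → X  [on edge]
    (1,1)@(3, 3): e=[6,2,4] → X
    (2,1)@(5, 3): e=[6,-2,8] → .
    (0,2)@(1, 5): e=[18,-10,4] → .
    (1,2)@(3, 5): e=[18,-14,8] → .
  covered (2 px):
    . . . . . . . .
    X X . . . . . .
    . . . . . . . .
    . . . . . . . .
    . . . . . . . .
    . . . . . . . .
    . . . . . . . .
T2:
  2·area = 40
  edge (2, 4)→(15, 0): d=(13,-4) top-left  bias=+0
  edge (15, 0)→(12, 4): d=(-3,4) right/bottom  bias=-1
  edge (12, 4)→(2, 4): d=(-10,0) right/bottom  bias=-1
    (6,0)@(13, 1): e=[5,5,30] → X
    (7,0)@(15, 1): e=[13,-3,30] → .
    (3,1)@(7, 3): e=[7,23,10] → X
    (4,1)@(9, 3): e=[15,15,10] → X
    (5,1)@(11, 3): e=[23,7,10] → X
    (6,1)@(13, 3): e=[31,-1,10] → .
    (3,2)@(7, 5): e=[33,17,-10] → .
    (4,2)@(9, 5): e=[41,9,-10] → .
    (5,2)@(11, 5): e=[49,1,-10] → .
  covered (4 px):
    . . . . . . X .
    . . . X X X . .
    . . . . . . . .
    . . . . . . . .
    . . . . . . . .
    . . . . . . . .
    . . . . . . . .

Result: [2,4,6]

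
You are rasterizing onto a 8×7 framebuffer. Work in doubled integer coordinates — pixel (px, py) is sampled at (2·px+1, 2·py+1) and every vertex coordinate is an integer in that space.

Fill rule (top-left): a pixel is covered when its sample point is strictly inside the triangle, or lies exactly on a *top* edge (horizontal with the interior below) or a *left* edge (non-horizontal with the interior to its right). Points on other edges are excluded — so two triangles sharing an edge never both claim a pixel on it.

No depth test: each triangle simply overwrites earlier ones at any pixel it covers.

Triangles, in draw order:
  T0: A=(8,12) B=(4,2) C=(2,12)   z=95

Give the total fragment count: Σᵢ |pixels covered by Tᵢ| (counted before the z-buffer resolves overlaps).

T0:
  2·area = 60  (B↔C swapped to make it positive)
  edge (8, 12)→(2, 12): d=(-6,0) right/bottom  bias=-1
  edge (2, 12)→(4, 2): d=(2,-10) top-left  bias=+0
  edge (4, 2)→(8, 12): d=(4,10) right/bottom  bias=-1
    (2,2)@(5, 5): e=[42,16,2] → #
    (3,2)@(7, 5): e=[42,36,-18] → ·
    (1,3)@(3, 7): e=[30,0,30] → #  [on edge]
    (3,3)@(7, 7): e=[30,40,-10] → ·
    (1,4)@(3, 9): e=[18,4,38] → #
    (3,4)@(7, 9): e=[18,44,-2] → ·
    (1,5)@(3, 11): e=[6,8,46] → #
    (3,5)@(7, 11): e=[6,48,6] → #
    (4,5)@(9, 11): e=[6,68,-14] → ·
    (1,6)@(3, 13): e=[-6,12,54] → ·
    (2,6)@(5, 13): e=[-6,32,34] → ·
    (3,6)@(7, 13): e=[-6,52,14] → ·
  covered (8 px):
    · · · · · · · ·
    · · · · · · · ·
    · · # · · · · ·
    · # # · · · · ·
    · # # · · · · ·
    · # # # · · · ·
    · · · · · · · ·

Final: 8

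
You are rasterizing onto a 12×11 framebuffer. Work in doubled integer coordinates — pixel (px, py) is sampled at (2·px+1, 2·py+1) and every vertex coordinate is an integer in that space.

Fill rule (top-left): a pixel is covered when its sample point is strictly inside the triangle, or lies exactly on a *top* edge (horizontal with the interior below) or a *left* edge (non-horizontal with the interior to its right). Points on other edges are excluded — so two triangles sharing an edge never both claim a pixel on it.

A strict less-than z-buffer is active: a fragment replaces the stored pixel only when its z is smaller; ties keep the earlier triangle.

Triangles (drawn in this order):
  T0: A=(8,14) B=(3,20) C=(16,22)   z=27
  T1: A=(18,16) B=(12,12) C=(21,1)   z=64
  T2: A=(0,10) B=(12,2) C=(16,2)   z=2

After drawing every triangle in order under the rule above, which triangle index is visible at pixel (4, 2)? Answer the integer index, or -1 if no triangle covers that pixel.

T0:
  2·area = 88  (B↔C swapped to make it positive)
  edge (8, 14)→(16, 22): d=(8,8) right/bottom  bias=-1
  edge (16, 22)→(3, 20): d=(-13,-2) top-left  bias=+0
  edge (3, 20)→(8, 14): d=(5,-6) top-left  bias=+0
    (0,3)@(1, 7): e=[0,165,-77] → .  [on edge]
    (1,4)@(3, 9): e=[0,143,-55] → .  [on edge]
    (2,5)@(5, 11): e=[0,121,-33] → .  [on edge]
    (3,6)@(7, 13): e=[0,99,-11] → .  [on edge]
    (4,7)@(9, 15): e=[0,77,11] → .  [on edge]
    (3,8)@(7, 17): e=[32,47,9] → X
    (4,8)@(9, 17): e=[16,51,21] → X
    (5,8)@(11, 17): e=[0,55,33] → .  [on edge]
    (2,9)@(5, 19): e=[64,17,7] → X
    (5,9)@(11, 19): e=[16,29,43] → X
    (6,9)@(13, 19): e=[0,33,55] → .  [on edge]
    (2,10)@(5, 21): e=[80,-9,17] → .
    (7,10)@(15, 21): e=[0,11,77] → .  [on edge]
  covered (8 px):
    . . . . . . . . . . . .
    . . . . . . . . . . . .
    . . . . . . . . . . . .
    . . . . . . . . . . . .
    . . . . . . . . . . . .
    . . . . . . . . . . . .
    . . . . . . . . . . . .
    . . . . . . . . . . . .
    . . . X X . . . . . . .
    . . X X X X . . . . . .
    . . . . . X X . . . . .
T1:
  2·area = 102
  edge (18, 16)→(12, 12): d=(-6,-4) top-left  bias=+0
  edge (12, 12)→(21, 1): d=(9,-11) top-left  bias=+0
  edge (21, 1)→(18, 16): d=(-3,15) right/bottom  bias=-1
    (10,0)@(21, 1): e=[102,0,0] → .  [on edge]
    (9,2)@(19, 5): e=[70,14,18] → X
    (10,2)@(21, 5): e=[78,36,-12] → .
    (8,3)@(17, 7): e=[50,10,42] → X
    (10,3)@(21, 7): e=[66,54,-18] → .
    (7,4)@(15, 9): e=[30,6,66] → X
    (10,4)@(21, 9): e=[54,72,-24] → .
    (6,5)@(13, 11): e=[10,2,90] → X
    (9,5)@(19, 11): e=[34,68,0] → .  [on edge]
    (6,6)@(13, 13): e=[-2,20,84] → .
    (7,6)@(15, 13): e=[6,42,54] → X
    (9,6)@(19, 13): e=[22,86,-6] → .
    (8,10)@(17, 21): e=[-34,136,0] → .  [on edge]
  covered (12 px):
    . . . . . . . . . . . .
    . . . . . . . . . . . .
    . . . . . . . . . X . .
    . . . . . . . . X X . .
    . . . . . . . X X X . .
    . . . . . . X X X . . .
    . . . . . . . X X . . .
    . . . . . . . . X . . .
    . . . . . . . . . . . .
    . . . . . . . . . . . .
    . . . . . . . . . . . .
T2:
  2·area = 32
  edge (0, 10)→(12, 2): d=(12,-8) top-left  bias=+0
  edge (12, 2)→(16, 2): d=(4,0) top-left  bias=+0
  edge (16, 2)→(0, 10): d=(-16,8) right/bottom  bias=-1
    (5,1)@(11, 3): e=[4,4,24] → X
    (6,1)@(13, 3): e=[20,4,8] → X
    (7,1)@(15, 3): e=[36,4,-8] → .
    (4,2)@(9, 5): e=[12,12,8] → X
    (5,2)@(11, 5): e=[28,12,-8] → .
    (6,2)@(13, 5): e=[44,12,-24] → .
    (2,3)@(5, 7): e=[4,20,8] → X
    (3,3)@(7, 7): e=[20,20,-8] → .
    (4,3)@(9, 7): e=[36,20,-24] → .
    (2,4)@(5, 9): e=[28,28,-24] → .
  covered (4 px):
    . . . . . . . . . . . .
    . . . . . X X . . . . .
    . . . . X . . . . . . .
    . . X . . . . . . . . .
    . . . . . . . . . . . .
    . . . . . . . . . . . .
    . . . . . . . . . . . .
    . . . . . . . . . . . .
    . . . . . . . . . . . .
    . . . . . . . . . . . .
    . . . . . . . . . . . .

Z-buffer (winner per pixel, '.' = empty):
  . . . . . . . . . . . .
  . . . . . 2 2 . . . . .
  . . . . 2 . . . . 1 . .
  . . 2 . . . . . 1 1 . .
  . . . . . . . 1 1 1 . .
  . . . . . . 1 1 1 . . .
  . . . . . . . 1 1 . . .
  . . . . . . . . 1 . . .
  . . . 0 0 . . . . . . .
  . . 0 0 0 0 . . . . . .
  . . . . . 0 0 . . . . .

Final: 2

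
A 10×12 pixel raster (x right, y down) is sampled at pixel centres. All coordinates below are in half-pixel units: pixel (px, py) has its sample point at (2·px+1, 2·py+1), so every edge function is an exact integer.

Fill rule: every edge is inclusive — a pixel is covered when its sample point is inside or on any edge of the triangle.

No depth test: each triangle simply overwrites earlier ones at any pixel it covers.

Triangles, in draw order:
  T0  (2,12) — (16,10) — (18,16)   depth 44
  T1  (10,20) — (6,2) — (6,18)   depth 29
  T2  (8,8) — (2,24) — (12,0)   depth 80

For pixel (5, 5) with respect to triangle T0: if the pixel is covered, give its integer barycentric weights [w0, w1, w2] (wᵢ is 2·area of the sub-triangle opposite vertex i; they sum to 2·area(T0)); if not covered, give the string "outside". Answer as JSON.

T0:
  2·area = 88
  edge (2, 12)→(16, 10): d=(14,-2) inclusive
  edge (16, 10)→(18, 16): d=(2,6) inclusive
  edge (18, 16)→(2, 12): d=(-16,-4) inclusive
    (6,0)@(13, 1): e=[-132,0,220] → ·  [on edge]
    (7,3)@(15, 7): e=[-44,0,132] → ·  [on edge]
    (4,5)@(9, 11): e=[0,44,44] → #  [on edge]
    (5,5)@(11, 11): e=[4,32,52] → #
    (6,5)@(13, 11): e=[8,20,60] → #
    (7,5)@(15, 11): e=[12,8,68] → #
    (8,5)@(17, 11): e=[16,-4,76] → ·
    (3,6)@(7, 13): e=[24,60,4] → #
    (8,6)@(17, 13): e=[44,0,44] → #  [on edge]
    (9,6)@(19, 13): e=[48,-12,52] → ·
    (3,7)@(7, 15): e=[52,64,-28] → ·
    (4,7)@(9, 15): e=[56,52,-20] → ·
    (9,9)@(19, 19): e=[132,0,-44] → ·  [on edge]
  covered (12 px):
    · · · · · · · · · ·
    · · · · · · · · · ·
    · · · · · · · · · ·
    · · · · · · · · · ·
    · · · · · · · · · ·
    · · · · # # # # · ·
    · · · # # # # # # ·
    · · · · · · · # # ·
    · · · · · · · · · ·
    · · · · · · · · · ·
    · · · · · · · · · ·
    · · · · · · · · · ·
T1:
  2·area = 64  (B↔C swapped to make it positive)
  edge (10, 20)→(6, 18): d=(-4,-2) inclusive
  edge (6, 18)→(6, 2): d=(0,-16) inclusive
  edge (6, 2)→(10, 20): d=(4,18) inclusive
    (3,3)@(7, 7): e=[46,16,2] → #
    (4,3)@(9, 7): e=[50,48,-34] → ·
    (3,4)@(7, 9): e=[38,16,10] → #
    (4,4)@(9, 9): e=[42,48,-26] → ·
    (3,5)@(7, 11): e=[30,16,18] → #
    (4,5)@(9, 11): e=[34,48,-18] → ·
    (3,6)@(7, 13): e=[22,16,26] → #
    (4,6)@(9, 13): e=[26,48,-10] → ·
    (3,7)@(7, 15): e=[14,16,34] → #
    (4,7)@(9, 15): e=[18,48,-2] → ·
    (3,8)@(7, 17): e=[6,16,42] → #
    (4,8)@(9, 17): e=[10,48,6] → #
  covered (8 px):
    · · · · · · · · · ·
    · · · · · · · · · ·
    · · · · · · · · · ·
    · · · # · · · · · ·
    · · · # · · · · · ·
    · · · # · · · · · ·
    · · · # · · · · · ·
    · · · # · · · · · ·
    · · · # # · · · · ·
    · · · · # · · · · ·
    · · · · · · · · · ·
    · · · · · · · · · ·
T2:
  2·area = 16  (B↔C swapped to make it positive)
  edge (8, 8)→(12, 0): d=(4,-8) inclusive
  edge (12, 0)→(2, 24): d=(-10,24) inclusive
  edge (2, 24)→(8, 8): d=(6,-16) inclusive
    (4,3)@(9, 7): e=[4,2,10] → #
    (5,3)@(11, 7): e=[20,-46,42] → ·
    (4,4)@(9, 9): e=[12,-18,22] → ·
    (3,5)@(7, 11): e=[4,10,2] → #
    (4,5)@(9, 11): e=[20,-38,34] → ·
    (3,6)@(7, 13): e=[12,-10,14] → ·
  covered (2 px):
    · · · · · · · · · ·
    · · · · · · · · · ·
    · · · · · · · · · ·
    · · · · # · · · · ·
    · · · · · · · · · ·
    · · · # · · · · · ·
    · · · · · · · · · ·
    · · · · · · · · · ·
    · · · · · · · · · ·
    · · · · · · · · · ·
    · · · · · · · · · ·
    · · · · · · · · · ·

Result: [32,52,4]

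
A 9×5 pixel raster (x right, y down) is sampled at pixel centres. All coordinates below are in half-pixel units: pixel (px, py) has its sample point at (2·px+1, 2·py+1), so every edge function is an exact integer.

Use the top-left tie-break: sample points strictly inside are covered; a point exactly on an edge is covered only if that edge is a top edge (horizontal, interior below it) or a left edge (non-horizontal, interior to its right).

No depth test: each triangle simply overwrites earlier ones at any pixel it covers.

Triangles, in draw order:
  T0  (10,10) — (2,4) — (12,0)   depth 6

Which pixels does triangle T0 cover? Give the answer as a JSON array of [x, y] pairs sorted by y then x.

T0:
  2·area = 92
  edge (10, 10)→(2, 4): d=(-8,-6) top-left  bias=+0
  edge (2, 4)→(12, 0): d=(10,-4) top-left  bias=+0
  edge (12, 0)→(10, 10): d=(-2,10) right/bottom  bias=-1
    (5,0)@(11, 1): e=[78,6,8] → #
    (6,0)@(13, 1): e=[90,14,-12] → ·
    (2,1)@(5, 3): e=[26,2,64] → #
    (3,1)@(7, 3): e=[38,10,44] → #
    (4,1)@(9, 3): e=[50,18,24] → #
    (6,1)@(13, 3): e=[74,34,-16] → ·
    (2,2)@(5, 5): e=[10,22,60] → #
    (5,2)@(11, 5): e=[46,46,0] → ·  [on edge]
    (2,3)@(5, 7): e=[-6,42,56] → ·
    (3,3)@(7, 7): e=[6,50,36] → #
    (5,3)@(11, 7): e=[30,66,-4] → ·
    (3,4)@(7, 9): e=[-10,70,32] → ·
  covered (11 px):
    · · · · · # · · ·
    · · # # # # · · ·
    · · # # # · · · ·
    · · · # # · · · ·
    · · · · # · · · ·

Result: [[5,0],[2,1],[3,1],[4,1],[5,1],[2,2],[3,2],[4,2],[3,3],[4,3],[4,4]]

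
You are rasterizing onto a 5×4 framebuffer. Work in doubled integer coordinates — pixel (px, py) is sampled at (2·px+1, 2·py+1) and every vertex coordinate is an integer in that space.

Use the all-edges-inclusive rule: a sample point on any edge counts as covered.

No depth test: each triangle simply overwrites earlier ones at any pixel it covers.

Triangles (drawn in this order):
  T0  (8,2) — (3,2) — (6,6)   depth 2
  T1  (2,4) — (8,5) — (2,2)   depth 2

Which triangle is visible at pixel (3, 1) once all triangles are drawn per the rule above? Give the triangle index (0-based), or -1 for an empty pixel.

T0:
  2·area = 20  (B↔C swapped to make it positive)
  edge (8, 2)→(6, 6): d=(-2,4) inclusive
  edge (6, 6)→(3, 2): d=(-3,-4) inclusive
  edge (3, 2)→(8, 2): d=(5,0) inclusive
    (2,1)@(5, 3): e=[10,5,5] → #
    (3,1)@(7, 3): e=[2,13,5] → #
    (4,1)@(9, 3): e=[-6,21,5] → ·
    (2,2)@(5, 5): e=[6,-1,15] → ·
    (3,2)@(7, 5): e=[-2,7,15] → ·
  covered (2 px):
    · · · · ·
    · · # # ·
    · · · · ·
    · · · · ·
T1:
  2·area = 12  (B↔C swapped to make it positive)
  edge (2, 4)→(2, 2): d=(0,-2) inclusive
  edge (2, 2)→(8, 5): d=(6,3) inclusive
  edge (8, 5)→(2, 4): d=(-6,-1) inclusive
    (1,1)@(3, 3): e=[2,3,7] → #
    (2,1)@(5, 3): e=[6,-3,9] → ·
    (1,2)@(3, 5): e=[2,15,-5] → ·
  covered (1 px):
    · · · · ·
    · # · · ·
    · · · · ·
    · · · · ·

Z-buffer (winner per pixel, '.' = empty):
  . . . . .
  . 1 0 0 .
  . . . . .
  . . . . .

Result: 0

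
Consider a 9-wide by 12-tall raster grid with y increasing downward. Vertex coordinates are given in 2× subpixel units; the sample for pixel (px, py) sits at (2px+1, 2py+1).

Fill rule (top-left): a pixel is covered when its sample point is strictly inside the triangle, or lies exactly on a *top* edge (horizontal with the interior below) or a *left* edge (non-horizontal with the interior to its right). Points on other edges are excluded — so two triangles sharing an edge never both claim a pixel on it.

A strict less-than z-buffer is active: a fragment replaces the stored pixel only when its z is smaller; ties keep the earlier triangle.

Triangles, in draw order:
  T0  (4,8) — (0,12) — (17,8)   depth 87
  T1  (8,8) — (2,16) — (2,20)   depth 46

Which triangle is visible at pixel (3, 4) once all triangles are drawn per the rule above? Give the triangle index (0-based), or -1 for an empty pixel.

T0:
  2·area = 52  (B↔C swapped to make it positive)
  edge (4, 8)→(17, 8): d=(13,0) top-left  bias=+0
  edge (17, 8)→(0, 12): d=(-17,4) right/bottom  bias=-1
  edge (0, 12)→(4, 8): d=(4,-4) top-left  bias=+0
    (5,0)@(11, 1): e=[-91,143,0] → .  [on edge]
    (4,1)@(9, 3): e=[-65,117,0] → .  [on edge]
    (3,2)@(7, 5): e=[-39,91,0] → .  [on edge]
    (2,3)@(5, 7): e=[-13,65,0] → .  [on edge]
    (1,4)@(3, 9): e=[13,39,0] → X  [on edge]
    (2,4)@(5, 9): e=[13,31,8] → X
    (3,4)@(7, 9): e=[13,23,16] → X
    (4,4)@(9, 9): e=[13,15,24] → X
    (5,4)@(11, 9): e=[13,7,32] → X
    (6,4)@(13, 9): e=[13,-1,40] → .
    (0,5)@(1, 11): e=[39,13,0] → X  [on edge]
    (2,5)@(5, 11): e=[39,-3,16] → .
  covered (7 px):
    . . . . . . . . .
    . . . . . . . . .
    . . . . . . . . .
    . . . . . . . . .
    . X X X X X . . .
    X X . . . . . . .
    . . . . . . . . .
    . . . . . . . . .
    . . . . . . . . .
    . . . . . . . . .
    . . . . . . . . .
    . . . . . . . . .
T1:
  2·area = 24  (B↔C swapped to make it positive)
  edge (8, 8)→(2, 20): d=(-6,12) right/bottom  bias=-1
  edge (2, 20)→(2, 16): d=(0,-4) top-left  bias=+0
  edge (2, 16)→(8, 8): d=(6,-8) top-left  bias=+0
    (2,6)@(5, 13): e=[6,12,6] → X
    (3,6)@(7, 13): e=[-18,20,22] → .
    (1,7)@(3, 15): e=[18,4,2] → X
    (2,7)@(5, 15): e=[-6,12,18] → .
    (1,8)@(3, 17): e=[6,4,14] → X
    (2,8)@(5, 17): e=[-18,12,30] → .
    (1,9)@(3, 19): e=[-6,4,26] → .
  covered (3 px):
    . . . . . . . . .
    . . . . . . . . .
    . . . . . . . . .
    . . . . . . . . .
    . . . . . . . . .
    . . . . . . . . .
    . . X . . . . . .
    . X . . . . . . .
    . X . . . . . . .
    . . . . . . . . .
    . . . . . . . . .
    . . . . . . . . .

Z-buffer (winner per pixel, '.' = empty):
  . . . . . . . . .
  . . . . . . . . .
  . . . . . . . . .
  . . . . . . . . .
  . 0 0 0 0 0 . . .
  0 0 . . . . . . .
  . . 1 . . . . . .
  . 1 . . . . . . .
  . 1 . . . . . . .
  . . . . . . . . .
  . . . . . . . . .
  . . . . . . . . .

Answer: 0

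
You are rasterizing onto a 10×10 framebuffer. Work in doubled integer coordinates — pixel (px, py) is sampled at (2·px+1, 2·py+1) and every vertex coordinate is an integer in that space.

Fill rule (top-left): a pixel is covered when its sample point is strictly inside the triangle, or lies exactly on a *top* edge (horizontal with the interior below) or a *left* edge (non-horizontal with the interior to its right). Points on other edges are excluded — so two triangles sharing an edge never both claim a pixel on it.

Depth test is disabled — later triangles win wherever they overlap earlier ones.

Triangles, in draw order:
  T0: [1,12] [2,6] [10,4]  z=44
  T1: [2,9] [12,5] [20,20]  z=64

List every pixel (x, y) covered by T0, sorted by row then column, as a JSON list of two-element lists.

T0:
  2·area = 46
  edge (1, 12)→(2, 6): d=(1,-6) top-left  bias=+0
  edge (2, 6)→(10, 4): d=(8,-2) top-left  bias=+0
  edge (10, 4)→(1, 12): d=(-9,8) right/bottom  bias=-1
    (3,2)@(7, 5): e=[29,2,15] → █
    (4,2)@(9, 5): e=[41,6,-1] → ·
    (1,3)@(3, 7): e=[7,10,29] → █
    (2,3)@(5, 7): e=[19,14,13] → █
    (3,3)@(7, 7): e=[31,18,-3] → ·
    (1,4)@(3, 9): e=[9,26,11] → █
    (2,4)@(5, 9): e=[21,30,-5] → ·
    (1,5)@(3, 11): e=[11,42,-7] → ·
  covered (4 px):
    · · · · · · · · · ·
    · · · · · · · · · ·
    · · · █ · · · · · ·
    · █ █ · · · · · · ·
    · █ · · · · · · · ·
    · · · · · · · · · ·
    · · · · · · · · · ·
    · · · · · · · · · ·
    · · · · · · · · · ·
    · · · · · · · · · ·
T1:
  2·area = 182
  edge (2, 9)→(12, 5): d=(10,-4) top-left  bias=+0
  edge (12, 5)→(20, 20): d=(8,15) right/bottom  bias=-1
  edge (20, 20)→(2, 9): d=(-18,-11) top-left  bias=+0
    (8,1)@(17, 3): e=[0,-91,273] → ·  [on edge]
    (3,3)@(7, 7): e=[0,91,91] → █  [on edge]
    (4,3)@(9, 7): e=[8,61,113] → █
    (5,3)@(11, 7): e=[16,31,135] → █
    (6,3)@(13, 7): e=[24,1,157] → █
    (7,3)@(15, 7): e=[32,-29,179] → ·
    (1,4)@(3, 9): e=[4,167,11] → █
    (2,4)@(5, 9): e=[12,137,33] → █
    (7,4)@(15, 9): e=[52,-13,143] → ·
    (1,5)@(3, 11): e=[24,183,-25] → ·
    (2,5)@(5, 11): e=[32,153,-3] → ·
    (3,5)@(7, 11): e=[40,123,19] → █
  covered (24 px):
    · · · · · · · · · ·
    · · · · · · · · · ·
    · · · · · · · · · ·
    · · · █ █ █ █ · · ·
    · █ █ █ █ █ █ · · ·
    · · · █ █ █ █ █ · ·
    · · · · █ █ █ █ · ·
    · · · · · · █ █ █ ·
    · · · · · · · · █ ·
    · · · · · · · · · █

Result: [[3,2],[1,3],[2,3],[1,4]]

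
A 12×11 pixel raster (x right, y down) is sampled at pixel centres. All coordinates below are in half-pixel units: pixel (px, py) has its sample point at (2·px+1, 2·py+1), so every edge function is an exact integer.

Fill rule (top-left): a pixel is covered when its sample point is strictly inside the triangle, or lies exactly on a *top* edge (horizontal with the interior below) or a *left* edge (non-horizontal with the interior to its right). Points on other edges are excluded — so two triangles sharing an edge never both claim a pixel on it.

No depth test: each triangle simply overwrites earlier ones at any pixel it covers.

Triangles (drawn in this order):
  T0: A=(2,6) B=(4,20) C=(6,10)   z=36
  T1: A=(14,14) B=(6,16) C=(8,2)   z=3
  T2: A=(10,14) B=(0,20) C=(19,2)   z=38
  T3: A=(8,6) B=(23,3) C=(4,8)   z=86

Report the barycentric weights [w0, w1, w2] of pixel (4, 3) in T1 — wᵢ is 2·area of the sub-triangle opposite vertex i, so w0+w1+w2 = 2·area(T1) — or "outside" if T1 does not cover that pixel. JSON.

T0:
  2·area = 48  (B↔C swapped to make it positive)
  edge (2, 6)→(6, 10): d=(4,4) right/bottom  bias=-1
  edge (6, 10)→(4, 20): d=(-2,10) right/bottom  bias=-1
  edge (4, 20)→(2, 6): d=(-2,-14) top-left  bias=+0
    (0,2)@(1, 5): e=[0,60,-12] → ·  [on edge]
    (3,2)@(7, 5): e=[-24,0,72] → ·  [on edge]
    (1,3)@(3, 7): e=[0,36,12] → ·  [on edge]
    (1,4)@(3, 9): e=[8,32,8] → █
    (2,4)@(5, 9): e=[0,12,36] → ·  [on edge]
    (1,5)@(3, 11): e=[16,28,4] → █
    (2,5)@(5, 11): e=[8,8,32] → █
    (3,5)@(7, 11): e=[0,-12,60] → ·  [on edge]
    (1,6)@(3, 13): e=[24,24,0] → █  [on edge]
    (3,6)@(7, 13): e=[8,-16,56] → ·
    (4,6)@(9, 13): e=[0,-36,84] → ·  [on edge]
    (1,7)@(3, 15): e=[32,20,-4] → ·
    (2,7)@(5, 15): e=[24,0,24] → ·  [on edge]
    (5,7)@(11, 15): e=[0,-60,108] → ·  [on edge]
    (6,8)@(13, 17): e=[0,-84,132] → ·  [on edge]
    (7,9)@(15, 19): e=[0,-108,156] → ·  [on edge]
    (8,10)@(17, 21): e=[0,-132,180] → ·  [on edge]
  covered (5 px):
    · · · · · · · · · · · ·
    · · · · · · · · · · · ·
    · · · · · · · · · · · ·
    · · · · · · · · · · · ·
    · █ · · · · · · · · · ·
    · █ █ · · · · · · · · ·
    · █ █ · · · · · · · · ·
    · · · · · · · · · · · ·
    · · · · · · · · · · · ·
    · · · · · · · · · · · ·
    · · · · · · · · · · · ·
T1:
  2·area = 108
  edge (14, 14)→(6, 16): d=(-8,2) right/bottom  bias=-1
  edge (6, 16)→(8, 2): d=(2,-14) top-left  bias=+0
  edge (8, 2)→(14, 14): d=(6,12) right/bottom  bias=-1
    (4,2)@(9, 5): e=[82,20,6] → █
    (5,2)@(11, 5): e=[78,48,-18] → ·
    (4,3)@(9, 7): e=[66,24,18] → █
    (5,3)@(11, 7): e=[62,52,-6] → ·
    (3,4)@(7, 9): e=[54,0,54] → █  [on edge]
    (5,4)@(11, 9): e=[46,56,6] → █
    (6,4)@(13, 9): e=[42,84,-18] → ·
    (3,5)@(7, 11): e=[38,4,66] → █
    (6,5)@(13, 11): e=[26,88,-6] → ·
    (3,6)@(7, 13): e=[22,8,78] → █
    (6,6)@(13, 13): e=[10,92,6] → █
    (7,6)@(15, 13): e=[6,120,-18] → ·
  covered (14 px):
    · · · · · · · · · · · ·
    · · · · · · · · · · · ·
    · · · · █ · · · · · · ·
    · · · · █ · · · · · · ·
    · · · █ █ █ · · · · · ·
    · · · █ █ █ · · · · · ·
    · · · █ █ █ █ · · · · ·
    · · · █ █ · · · · · · ·
    · · · · · · · · · · · ·
    · · · · · · · · · · · ·
    · · · · · · · · · · · ·
T2:
  2·area = 66
  edge (10, 14)→(0, 20): d=(-10,6) right/bottom  bias=-1
  edge (0, 20)→(19, 2): d=(19,-18) top-left  bias=+0
  edge (19, 2)→(10, 14): d=(-9,12) right/bottom  bias=-1
    (7,3)@(15, 7): e=[40,23,3] → █
    (8,3)@(17, 7): e=[28,59,-21] → ·
    (6,4)@(13, 9): e=[32,25,9] → █
    (7,4)@(15, 9): e=[20,61,-15] → ·
    (5,5)@(11, 11): e=[24,27,15] → █
    (6,5)@(13, 11): e=[12,63,-9] → ·
    (7,5)@(15, 11): e=[0,99,-33] → ·  [on edge]
    (4,6)@(9, 13): e=[16,29,21] → █
    (5,6)@(11, 13): e=[4,65,-3] → ·
    (3,7)@(7, 15): e=[8,31,27] → █
    (4,7)@(9, 15): e=[-4,67,3] → ·
    (2,8)@(5, 17): e=[0,33,33] → ·  [on edge]
  covered (5 px):
    · · · · · · · · · · · ·
    · · · · · · · · · · · ·
    · · · · · · · · · · · ·
    · · · · · · · █ · · · ·
    · · · · · · █ · · · · ·
    · · · · · █ · · · · · ·
    · · · · █ · · · · · · ·
    · · · █ · · · · · · · ·
    · · · · · · · · · · · ·
    · · · · · · · · · · · ·
    · · · · · · · · · · · ·
T3:
  2·area = 18
  edge (8, 6)→(23, 3): d=(15,-3) top-left  bias=+0
  edge (23, 3)→(4, 8): d=(-19,5) right/bottom  bias=-1
  edge (4, 8)→(8, 6): d=(4,-2) top-left  bias=+0
    (11,1)@(23, 3): e=[0,0,18] → ·  [on edge]
    (6,2)@(13, 5): e=[0,12,6] → █  [on edge]
    (7,2)@(15, 5): e=[6,2,10] → █
    (8,2)@(17, 5): e=[12,-8,14] → ·
    (1,3)@(3, 7): e=[0,24,-6] → ·  [on edge]
    (3,3)@(7, 7): e=[12,4,2] → █
    (4,3)@(9, 7): e=[18,-6,6] → ·
    (6,3)@(13, 7): e=[30,-26,14] → ·
    (7,3)@(15, 7): e=[36,-36,18] → ·
    (3,4)@(7, 9): e=[42,-34,10] → ·
  covered (3 px):
    · · · · · · · · · · · ·
    · · · · · · · · · · · ·
    · · · · · · █ █ · · · ·
    · · · █ · · · · · · · ·
    · · · · · · · · · · · ·
    · · · · · · · · · · · ·
    · · · · · · · · · · · ·
    · · · · · · · · · · · ·
    · · · · · · · · · · · ·
    · · · · · · · · · · · ·
    · · · · · · · · · · · ·

Answer: [24,18,66]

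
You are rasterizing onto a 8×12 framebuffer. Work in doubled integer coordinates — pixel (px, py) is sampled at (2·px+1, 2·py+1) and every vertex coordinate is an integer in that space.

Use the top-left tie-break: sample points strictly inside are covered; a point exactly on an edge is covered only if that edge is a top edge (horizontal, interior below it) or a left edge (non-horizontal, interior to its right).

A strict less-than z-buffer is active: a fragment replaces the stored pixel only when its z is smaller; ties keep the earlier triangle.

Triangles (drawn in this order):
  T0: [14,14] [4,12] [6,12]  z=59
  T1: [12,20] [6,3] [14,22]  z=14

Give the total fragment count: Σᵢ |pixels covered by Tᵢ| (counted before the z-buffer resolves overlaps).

T0:
  2·area = 4
  edge (14, 14)→(4, 12): d=(-10,-2) top-left  bias=+0
  edge (4, 12)→(6, 12): d=(2,0) top-left  bias=+0
  edge (6, 12)→(14, 14): d=(8,2) right/bottom  bias=-1
    (4,6)@(9, 13): e=[0,2,2] → X  [on edge]
    (5,6)@(11, 13): e=[4,2,-2] → .
    (4,7)@(9, 15): e=[-20,6,18] → .
  covered (1 px):
    . . . . . . . .
    . . . . . . . .
    . . . . . . . .
    . . . . . . . .
    . . . . . . . .
    . . . . . . . .
    . . . . X . . .
    . . . . . . . .
    . . . . . . . .
    . . . . . . . .
    . . . . . . . .
    . . . . . . . .
T1:
  2·area = 22
  edge (12, 20)→(6, 3): d=(-6,-17) top-left  bias=+0
  edge (6, 3)→(14, 22): d=(8,19) right/bottom  bias=-1
  edge (14, 22)→(12, 20): d=(-2,-2) top-left  bias=+0
    (0,4)@(1, 9): e=[-121,143,0] → .  [on edge]
    (1,5)@(3, 11): e=[-99,121,0] → .  [on edge]
    (4,5)@(9, 11): e=[3,7,12] → X
    (5,5)@(11, 11): e=[37,-31,16] → .
    (2,6)@(5, 13): e=[-77,99,0] → .  [on edge]
    (4,6)@(9, 13): e=[-9,23,8] → .
    (3,7)@(7, 15): e=[-55,77,0] → .  [on edge]
    (5,7)@(11, 15): e=[13,1,8] → X
    (6,7)@(13, 15): e=[47,-37,12] → .
    (4,8)@(9, 17): e=[-33,55,0] → .  [on edge]
    (5,8)@(11, 17): e=[1,17,4] → X
    (6,8)@(13, 17): e=[35,-21,8] → .
    (5,9)@(11, 19): e=[-11,33,0] → .  [on edge]
    (6,10)@(13, 21): e=[11,11,0] → X  [on edge]
    (7,11)@(15, 23): e=[33,-11,0] → .  [on edge]
  covered (4 px):
    . . . . . . . .
    . . . . . . . .
    . . . . . . . .
    . . . . . . . .
    . . . . . . . .
    . . . . X . . .
    . . . . . . . .
    . . . . . X . .
    . . . . . X . .
    . . . . . . . .
    . . . . . . X .
    . . . . . . . .

Final: 5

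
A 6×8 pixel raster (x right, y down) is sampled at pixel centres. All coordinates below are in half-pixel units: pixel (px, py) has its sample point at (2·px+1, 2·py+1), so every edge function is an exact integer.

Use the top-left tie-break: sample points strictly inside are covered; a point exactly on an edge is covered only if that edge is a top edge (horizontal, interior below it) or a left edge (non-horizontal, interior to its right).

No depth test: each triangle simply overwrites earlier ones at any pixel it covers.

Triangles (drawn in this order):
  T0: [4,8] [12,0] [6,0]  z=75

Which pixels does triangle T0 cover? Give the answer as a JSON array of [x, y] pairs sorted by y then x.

T0:
  2·area = 48  (B↔C swapped to make it positive)
  edge (4, 8)→(6, 0): d=(2,-8) top-left  bias=+0
  edge (6, 0)→(12, 0): d=(6,0) top-left  bias=+0
  edge (12, 0)→(4, 8): d=(-8,8) right/bottom  bias=-1
    (3,0)@(7, 1): e=[10,6,32] → █
    (4,0)@(9, 1): e=[26,6,16] → █
    (5,0)@(11, 1): e=[42,6,0] → ·  [on edge]
    (3,1)@(7, 3): e=[14,18,16] → █
    (4,1)@(9, 3): e=[30,18,0] → ·  [on edge]
    (2,2)@(5, 5): e=[2,30,16] → █
    (3,2)@(7, 5): e=[18,30,0] → ·  [on edge]
    (2,3)@(5, 7): e=[6,42,0] → ·  [on edge]
    (1,4)@(3, 9): e=[-6,54,0] → ·  [on edge]
    (0,5)@(1, 11): e=[-18,66,0] → ·  [on edge]
  covered (4 px):
    · · · █ █ ·
    · · · █ · ·
    · · █ · · ·
    · · · · · ·
    · · · · · ·
    · · · · · ·
    · · · · · ·
    · · · · · ·

Answer: [[3,0],[4,0],[3,1],[2,2]]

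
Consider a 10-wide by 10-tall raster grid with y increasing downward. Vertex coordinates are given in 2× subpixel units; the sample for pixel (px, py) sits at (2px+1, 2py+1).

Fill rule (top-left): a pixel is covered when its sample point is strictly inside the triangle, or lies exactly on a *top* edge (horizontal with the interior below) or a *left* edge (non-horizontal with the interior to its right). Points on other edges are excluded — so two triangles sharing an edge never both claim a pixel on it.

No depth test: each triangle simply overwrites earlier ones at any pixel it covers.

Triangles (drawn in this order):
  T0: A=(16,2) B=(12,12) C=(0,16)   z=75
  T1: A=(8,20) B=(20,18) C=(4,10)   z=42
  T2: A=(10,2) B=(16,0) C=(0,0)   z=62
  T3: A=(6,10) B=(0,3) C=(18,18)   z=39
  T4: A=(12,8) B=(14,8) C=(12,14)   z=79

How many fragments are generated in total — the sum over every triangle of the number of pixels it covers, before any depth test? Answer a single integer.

T0:
  2·area = 104
  edge (16, 2)→(12, 12): d=(-4,10) right/bottom  bias=-1
  edge (12, 12)→(0, 16): d=(-12,4) right/bottom  bias=-1
  edge (0, 16)→(16, 2): d=(16,-14) top-left  bias=+0
    (7,1)@(15, 3): e=[6,96,2] → #
    (8,1)@(17, 3): e=[-14,88,30] → ·
    (6,2)@(13, 5): e=[18,80,6] → #
    (7,2)@(15, 5): e=[-2,72,34] → ·
    (5,3)@(11, 7): e=[30,64,10] → #
    (7,3)@(15, 7): e=[-10,48,66] → ·
    (4,4)@(9, 9): e=[42,48,14] → #
    (7,4)@(15, 9): e=[-18,24,98] → ·
    (3,5)@(7, 11): e=[54,32,18] → #
    (6,5)@(13, 11): e=[-6,8,102] → ·
    (7,5)@(15, 11): e=[-26,0,130] → ·  [on edge]
    (2,6)@(5, 13): e=[66,16,22] → #
    (4,6)@(9, 13): e=[26,0,78] → ·  [on edge]
    (1,7)@(3, 15): e=[78,0,26] → ·  [on edge]
  covered (12 px):
    · · · · · · · · · ·
    · · · · · · · # · ·
    · · · · · · # · · ·
    · · · · · # # · · ·
    · · · · # # # · · ·
    · · · # # # · · · ·
    · · # # · · · · · ·
    · · · · · · · · · ·
    · · · · · · · · · ·
    · · · · · · · · · ·
T1:
  2·area = 128  (B↔C swapped to make it positive)
  edge (8, 20)→(4, 10): d=(-4,-10) top-left  bias=+0
  edge (4, 10)→(20, 18): d=(16,8) right/bottom  bias=-1
  edge (20, 18)→(8, 20): d=(-12,2) right/bottom  bias=-1
    (2,5)@(5, 11): e=[6,8,114] → #
    (3,5)@(7, 11): e=[26,-8,110] → ·
    (2,6)@(5, 13): e=[-2,40,90] → ·
    (3,6)@(7, 13): e=[18,24,86] → #
    (4,6)@(9, 13): e=[38,8,82] → #
    (5,6)@(11, 13): e=[58,-8,78] → ·
    (3,7)@(7, 15): e=[10,56,62] → #
    (5,7)@(11, 15): e=[50,24,54] → #
    (6,7)@(13, 15): e=[70,8,50] → #
    (7,7)@(15, 15): e=[90,-8,46] → ·
    (3,8)@(7, 17): e=[2,88,38] → #
    (7,8)@(15, 17): e=[82,24,22] → #
  covered (16 px):
    · · · · · · · · · ·
    · · · · · · · · · ·
    · · · · · · · · · ·
    · · · · · · · · · ·
    · · · · · · · · · ·
    · · # · · · · · · ·
    · · · # # · · · · ·
    · · · # # # # · · ·
    · · · # # # # # # ·
    · · · · # # # · · ·
T2:
  2·area = 32  (B↔C swapped to make it positive)
  edge (10, 2)→(0, 0): d=(-10,-2) top-left  bias=+0
  edge (0, 0)→(16, 0): d=(16,0) top-left  bias=+0
  edge (16, 0)→(10, 2): d=(-6,2) right/bottom  bias=-1
    (2,0)@(5, 1): e=[0,16,16] → #  [on edge]
    (3,0)@(7, 1): e=[4,16,12] → #
    (4,0)@(9, 1): e=[8,16,8] → #
    (5,0)@(11, 1): e=[12,16,4] → #
    (6,0)@(13, 1): e=[16,16,0] → ·  [on edge]
    (2,1)@(5, 3): e=[-20,48,4] → ·
    (3,1)@(7, 3): e=[-16,48,0] → ·  [on edge]
    (4,1)@(9, 3): e=[-12,48,-4] → ·
    (5,1)@(11, 3): e=[-8,48,-8] → ·
    (7,1)@(15, 3): e=[0,48,-16] → ·  [on edge]
    (0,2)@(1, 5): e=[-48,80,0] → ·  [on edge]
  covered (4 px):
    · · # # # # · · · ·
    · · · · · · · · · ·
    · · · · · · · · · ·
    · · · · · · · · · ·
    · · · · · · · · · ·
    · · · · · · · · · ·
    · · · · · · · · · ·
    · · · · · · · · · ·
    · · · · · · · · · ·
    · · · · · · · · · ·
T3:
  2·area = 36
  edge (6, 10)→(0, 3): d=(-6,-7) top-left  bias=+0
  edge (0, 3)→(18, 18): d=(18,15) right/bottom  bias=-1
  edge (18, 18)→(6, 10): d=(-12,-8) top-left  bias=+0
    (3,4)@(7, 9): e=[13,3,20] → #
    (4,4)@(9, 9): e=[27,-27,36] → ·
    (3,5)@(7, 11): e=[1,39,-4] → ·
    (4,5)@(9, 11): e=[15,9,12] → #
    (5,5)@(11, 11): e=[29,-21,28] → ·
    (4,6)@(9, 13): e=[3,45,-12] → ·
    (5,6)@(11, 13): e=[17,15,4] → #
    (6,6)@(13, 13): e=[31,-15,20] → ·
    (5,7)@(11, 15): e=[5,51,-20] → ·
  covered (3 px):
    · · · · · · · · · ·
    · · · · · · · · · ·
    · · · · · · · · · ·
    · · · · · · · · · ·
    · · · # · · · · · ·
    · · · · # · · · · ·
    · · · · · # · · · ·
    · · · · · · · · · ·
    · · · · · · · · · ·
    · · · · · · · · · ·
T4:
  2·area = 12
  edge (12, 8)→(14, 8): d=(2,0) top-left  bias=+0
  edge (14, 8)→(12, 14): d=(-2,6) right/bottom  bias=-1
  edge (12, 14)→(12, 8): d=(0,-6) top-left  bias=+0
    (7,2)@(15, 5): e=[-6,0,18] → ·  [on edge]
    (6,4)@(13, 9): e=[2,4,6] → #
    (7,4)@(15, 9): e=[2,-8,18] → ·
    (6,5)@(13, 11): e=[6,0,6] → ·  [on edge]
    (5,8)@(11, 17): e=[18,0,-6] → ·  [on edge]
  covered (1 px):
    · · · · · · · · · ·
    · · · · · · · · · ·
    · · · · · · · · · ·
    · · · · · · · · · ·
    · · · · · · # · · ·
    · · · · · · · · · ·
    · · · · · · · · · ·
    · · · · · · · · · ·
    · · · · · · · · · ·
    · · · · · · · · · ·

Final: 36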